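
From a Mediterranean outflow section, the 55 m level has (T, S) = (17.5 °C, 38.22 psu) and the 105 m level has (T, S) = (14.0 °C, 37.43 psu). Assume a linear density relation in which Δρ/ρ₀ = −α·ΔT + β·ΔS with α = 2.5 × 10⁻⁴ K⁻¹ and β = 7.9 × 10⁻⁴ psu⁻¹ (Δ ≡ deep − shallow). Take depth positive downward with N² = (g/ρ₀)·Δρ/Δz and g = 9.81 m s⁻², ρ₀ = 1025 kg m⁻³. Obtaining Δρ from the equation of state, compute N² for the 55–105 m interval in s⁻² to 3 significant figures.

ΔT = -3.5 K, ΔS = -0.79 psu (deep − shallow).
Δρ/ρ₀ = −αΔT + βΔS = 8.75 × 10⁻⁴ − 6.241 × 10⁻⁴ = 2.509 × 10⁻⁴, so Δρ ≈ 0.2572 kg m⁻³.
N² = (g/ρ₀)·Δρ/Δz = g·(Δρ/ρ₀)/Δz = 9.81 × 2.509 × 10⁻⁴ / 50 = 4.9227 × 10⁻⁵ s⁻² ≈ 4.92 × 10⁻⁵ s⁻².

4.92 × 10⁻⁵ s⁻²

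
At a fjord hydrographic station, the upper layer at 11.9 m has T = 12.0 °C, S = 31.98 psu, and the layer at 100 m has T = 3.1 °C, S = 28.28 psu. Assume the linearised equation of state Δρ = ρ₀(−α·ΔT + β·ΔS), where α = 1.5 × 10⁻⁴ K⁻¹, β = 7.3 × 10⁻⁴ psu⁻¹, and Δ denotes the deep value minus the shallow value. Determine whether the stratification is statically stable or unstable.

ΔT = 3.1 − 12.0 = -8.9 K and ΔS = 28.28 − 31.98 = -3.70 psu (deep − shallow).
−αΔT = 1.335 × 10⁻³; βΔS = -2.701 × 10⁻³; sum Δρ/ρ₀ = -1.366 × 10⁻³.
Δρ/ρ₀ < 0, so Δρ < 0: deeper water is lighter → statically unstable; the column would overturn.

unstable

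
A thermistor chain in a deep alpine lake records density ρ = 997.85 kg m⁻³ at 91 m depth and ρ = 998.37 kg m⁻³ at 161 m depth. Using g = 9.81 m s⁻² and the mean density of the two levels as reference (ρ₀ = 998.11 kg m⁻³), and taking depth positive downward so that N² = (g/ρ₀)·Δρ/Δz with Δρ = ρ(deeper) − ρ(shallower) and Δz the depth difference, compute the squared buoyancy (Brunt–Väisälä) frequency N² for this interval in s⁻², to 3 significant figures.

Δρ = 998.37 − 997.85 = 0.52 kg m⁻³ over Δz = 161 − 91 = 70 m.
N² = (9.81/998.11) × (0.52/70) = 7.3012 × 10⁻⁵ s⁻² ≈ 7.30 × 10⁻⁵ s⁻².

7.30 × 10⁻⁵ s⁻²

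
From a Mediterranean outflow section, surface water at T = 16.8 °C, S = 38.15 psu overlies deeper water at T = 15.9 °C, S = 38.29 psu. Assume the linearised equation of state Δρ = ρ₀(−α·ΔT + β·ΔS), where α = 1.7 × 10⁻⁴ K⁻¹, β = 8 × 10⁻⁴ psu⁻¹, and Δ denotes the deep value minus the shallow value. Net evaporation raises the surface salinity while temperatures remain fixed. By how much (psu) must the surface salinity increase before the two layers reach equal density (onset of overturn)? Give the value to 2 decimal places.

Neutral buoyancy requires −α(T_deep − T_surf) + β(S_deep − S_surf′) = 0.
S_surf′ = S_deep − (α/β)·ΔT = 38.29 − (1.7 × 10⁻⁴/8 × 10⁻⁴)·(-0.9) = 38.4812 psu.
Increase required: 38.4812 − 38.15 = 0.3312 psu.

0.33 psu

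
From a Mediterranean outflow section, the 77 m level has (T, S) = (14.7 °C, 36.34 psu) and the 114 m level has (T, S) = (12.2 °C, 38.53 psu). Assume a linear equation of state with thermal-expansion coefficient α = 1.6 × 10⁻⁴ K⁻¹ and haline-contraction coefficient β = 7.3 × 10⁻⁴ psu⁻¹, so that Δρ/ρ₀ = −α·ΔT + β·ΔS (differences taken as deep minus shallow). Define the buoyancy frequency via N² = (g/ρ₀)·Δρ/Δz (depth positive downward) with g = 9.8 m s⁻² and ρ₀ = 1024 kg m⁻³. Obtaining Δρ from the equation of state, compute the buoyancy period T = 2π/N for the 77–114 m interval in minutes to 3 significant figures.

4.55 min

ΔT = -2.5 K, ΔS = +2.19 psu (deep − shallow).
Δρ/ρ₀ = −αΔT + βΔS = 4.00 × 10⁻⁴ + 1.5987 × 10⁻³ = 1.9987 × 10⁻³, so Δρ ≈ 2.047 kg m⁻³.
N² = (g/ρ₀)·Δρ/Δz = g·(Δρ/ρ₀)/Δz = 9.8 × 1.9987 × 10⁻³ / 37 = 5.2939 × 10⁻⁴ s⁻².
N = √(5.2939 × 10⁻⁴) = 0.023008 rad s⁻¹ → T = 2π/N = 273.09 s = 4.5515 min ≈ 4.55 min.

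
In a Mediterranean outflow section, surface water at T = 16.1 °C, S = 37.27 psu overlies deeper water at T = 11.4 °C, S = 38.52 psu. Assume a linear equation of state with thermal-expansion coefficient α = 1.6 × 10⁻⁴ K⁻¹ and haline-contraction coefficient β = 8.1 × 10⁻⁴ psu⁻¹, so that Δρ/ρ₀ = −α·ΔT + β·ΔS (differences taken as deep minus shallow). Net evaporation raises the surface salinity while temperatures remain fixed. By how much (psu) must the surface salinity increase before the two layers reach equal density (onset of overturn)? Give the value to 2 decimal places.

Neutral buoyancy requires −α(T_deep − T_surf) + β(S_deep − S_surf′) = 0.
S_surf′ = S_deep − (α/β)·ΔT = 38.52 − (1.6 × 10⁻⁴/8.1 × 10⁻⁴)·(-4.7) = 39.4484 psu.
Increase required: 39.4484 − 37.27 = 2.1784 psu.

2.18 psu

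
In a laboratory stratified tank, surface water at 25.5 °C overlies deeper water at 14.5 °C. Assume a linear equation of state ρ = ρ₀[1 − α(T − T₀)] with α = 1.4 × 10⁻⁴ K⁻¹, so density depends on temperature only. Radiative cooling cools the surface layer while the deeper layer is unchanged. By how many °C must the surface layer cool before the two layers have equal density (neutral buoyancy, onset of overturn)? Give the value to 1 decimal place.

11.0 °C

With temperature the only control, equal density requires T_surf′ = T_deep.
T_surf′ = 14.5 °C.
Cooling required: 25.5 − 14.5 = 11.0 °C.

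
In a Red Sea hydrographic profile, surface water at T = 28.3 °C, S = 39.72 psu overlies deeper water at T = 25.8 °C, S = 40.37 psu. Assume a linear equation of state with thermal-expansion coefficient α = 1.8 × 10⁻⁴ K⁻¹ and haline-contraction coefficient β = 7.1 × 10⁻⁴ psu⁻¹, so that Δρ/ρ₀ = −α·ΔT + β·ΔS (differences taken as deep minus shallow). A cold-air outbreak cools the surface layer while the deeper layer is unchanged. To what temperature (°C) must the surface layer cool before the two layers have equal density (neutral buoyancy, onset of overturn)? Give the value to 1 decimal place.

23.2 °C

Neutral buoyancy requires Δρ = 0, i.e. −α(T_deep − T_surf′) + β(S_deep − S_surf) = 0.
T_surf′ = T_deep − (β/α)·ΔS = 25.8 − (7.1 × 10⁻⁴/1.8 × 10⁻⁴)·(+0.65) = 23.236 °C.
Cooling required: 28.3 − (23.236) = 5.064 °C.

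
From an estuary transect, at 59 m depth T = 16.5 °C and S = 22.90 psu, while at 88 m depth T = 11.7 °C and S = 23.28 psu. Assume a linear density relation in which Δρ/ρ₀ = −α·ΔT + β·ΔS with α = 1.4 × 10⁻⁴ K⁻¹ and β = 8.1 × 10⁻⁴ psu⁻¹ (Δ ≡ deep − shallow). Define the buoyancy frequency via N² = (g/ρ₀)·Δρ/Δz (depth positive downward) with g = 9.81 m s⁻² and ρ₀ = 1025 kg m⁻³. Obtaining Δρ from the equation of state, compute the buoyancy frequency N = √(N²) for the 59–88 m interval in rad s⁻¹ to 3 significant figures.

ΔT = -4.8 K, ΔS = +0.38 psu (deep − shallow).
Δρ/ρ₀ = −αΔT + βΔS = 6.72 × 10⁻⁴ + 3.078 × 10⁻⁴ = 9.798 × 10⁻⁴, so Δρ ≈ 1.004 kg m⁻³.
N² = (g/ρ₀)·Δρ/Δz = g·(Δρ/ρ₀)/Δz = 9.81 × 9.798 × 10⁻⁴ / 29 = 3.3144 × 10⁻⁴ s⁻².
N = √(3.3144 × 10⁻⁴) = 0.018205 rad s⁻¹ ≈ 0.0182 rad s⁻¹.

0.0182 rad s⁻¹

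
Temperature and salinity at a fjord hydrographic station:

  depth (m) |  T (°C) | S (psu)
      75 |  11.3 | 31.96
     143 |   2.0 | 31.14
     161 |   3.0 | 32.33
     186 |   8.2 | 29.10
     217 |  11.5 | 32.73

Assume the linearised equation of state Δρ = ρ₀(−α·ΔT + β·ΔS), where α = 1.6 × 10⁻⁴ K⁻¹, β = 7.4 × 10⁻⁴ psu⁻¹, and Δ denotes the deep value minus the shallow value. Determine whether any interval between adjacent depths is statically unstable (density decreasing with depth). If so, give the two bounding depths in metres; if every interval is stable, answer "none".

161–186 m

Evaluate Δρ/ρ₀ = −αΔT + βΔS across each adjacent pair:
  75–143 m: −αΔT+βΔS = −(1.6 × 10⁻⁴)(-9.3)+(7.4 × 10⁻⁴)(-0.82) = 8.8 × 10⁻⁴ → stable
  143–161 m: −αΔT+βΔS = −(1.6 × 10⁻⁴)(+1.0)+(7.4 × 10⁻⁴)(+1.19) = 7.2 × 10⁻⁴ → stable
  161–186 m: −αΔT+βΔS = −(1.6 × 10⁻⁴)(+5.2)+(7.4 × 10⁻⁴)(-3.23) = -3.2 × 10⁻³ → UNSTABLE
  186–217 m: −αΔT+βΔS = −(1.6 × 10⁻⁴)(+3.3)+(7.4 × 10⁻⁴)(+3.63) = 2.2 × 10⁻³ → stable
The 161–186 m interval has Δρ < 0: lighter water underlies denser water.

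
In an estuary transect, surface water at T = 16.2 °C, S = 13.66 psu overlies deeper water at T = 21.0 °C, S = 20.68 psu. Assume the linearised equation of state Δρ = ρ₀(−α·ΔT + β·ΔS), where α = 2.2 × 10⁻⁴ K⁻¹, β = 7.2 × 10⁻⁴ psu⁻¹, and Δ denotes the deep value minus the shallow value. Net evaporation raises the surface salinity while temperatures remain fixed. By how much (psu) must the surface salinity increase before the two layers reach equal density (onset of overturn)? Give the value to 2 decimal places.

5.55 psu

Neutral buoyancy requires −α(T_deep − T_surf) + β(S_deep − S_surf′) = 0.
S_surf′ = S_deep − (α/β)·ΔT = 20.68 − (2.2 × 10⁻⁴/7.2 × 10⁻⁴)·(+4.8) = 19.2133 psu.
Increase required: 19.2133 − 13.66 = 5.5533 psu.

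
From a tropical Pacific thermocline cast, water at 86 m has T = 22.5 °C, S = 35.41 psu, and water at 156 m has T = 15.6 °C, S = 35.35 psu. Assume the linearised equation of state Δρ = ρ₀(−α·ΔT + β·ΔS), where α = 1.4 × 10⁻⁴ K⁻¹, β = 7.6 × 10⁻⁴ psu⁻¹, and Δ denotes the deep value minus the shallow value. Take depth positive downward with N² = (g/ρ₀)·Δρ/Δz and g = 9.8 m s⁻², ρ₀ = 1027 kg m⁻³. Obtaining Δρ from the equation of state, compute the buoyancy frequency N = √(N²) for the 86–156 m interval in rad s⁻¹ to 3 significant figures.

ΔT = -6.9 K, ΔS = -0.06 psu (deep − shallow).
Δρ/ρ₀ = −αΔT + βΔS = 9.66 × 10⁻⁴ − 4.56 × 10⁻⁵ = 9.204 × 10⁻⁴, so Δρ ≈ 0.9453 kg m⁻³.
N² = (g/ρ₀)·Δρ/Δz = g·(Δρ/ρ₀)/Δz = 9.8 × 9.204 × 10⁻⁴ / 70 = 1.2886 × 10⁻⁴ s⁻².
N = √(1.2886 × 10⁻⁴) = 0.011352 rad s⁻¹ ≈ 0.0114 rad s⁻¹.

0.0114 rad s⁻¹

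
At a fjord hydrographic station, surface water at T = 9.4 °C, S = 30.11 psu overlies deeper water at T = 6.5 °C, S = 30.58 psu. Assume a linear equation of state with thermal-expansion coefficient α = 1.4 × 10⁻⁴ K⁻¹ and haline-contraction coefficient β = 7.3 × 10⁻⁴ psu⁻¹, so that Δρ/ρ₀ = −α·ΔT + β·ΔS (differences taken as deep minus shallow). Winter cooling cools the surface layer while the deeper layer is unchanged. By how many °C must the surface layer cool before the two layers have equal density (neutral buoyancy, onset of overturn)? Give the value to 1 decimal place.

5.4 °C

Neutral buoyancy requires Δρ = 0, i.e. −α(T_deep − T_surf′) + β(S_deep − S_surf) = 0.
T_surf′ = T_deep − (β/α)·ΔS = 6.5 − (7.3 × 10⁻⁴/1.4 × 10⁻⁴)·(+0.47) = 4.049 °C.
Cooling required: 9.4 − (4.049) = 5.351 °C.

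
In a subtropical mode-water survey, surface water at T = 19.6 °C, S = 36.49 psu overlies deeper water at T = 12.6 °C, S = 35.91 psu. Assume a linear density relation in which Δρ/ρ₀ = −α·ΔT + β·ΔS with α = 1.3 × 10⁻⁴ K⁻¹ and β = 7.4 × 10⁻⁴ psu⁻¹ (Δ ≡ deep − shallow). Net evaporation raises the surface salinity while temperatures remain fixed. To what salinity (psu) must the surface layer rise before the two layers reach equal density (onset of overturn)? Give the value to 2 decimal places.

37.14 psu

Neutral buoyancy requires −α(T_deep − T_surf) + β(S_deep − S_surf′) = 0.
S_surf′ = S_deep − (α/β)·ΔT = 35.91 − (1.3 × 10⁻⁴/7.4 × 10⁻⁴)·(-7.0) = 37.1397 psu.
Increase required: 37.1397 − 36.49 = 0.6497 psu.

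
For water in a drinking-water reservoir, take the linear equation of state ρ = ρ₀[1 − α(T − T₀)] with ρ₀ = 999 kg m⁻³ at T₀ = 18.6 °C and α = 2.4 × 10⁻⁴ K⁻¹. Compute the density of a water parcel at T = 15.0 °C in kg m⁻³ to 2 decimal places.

T − T₀ = -3.6 K.
Bracket = 1 − α·(-3.6) = 1 + (8.64 × 10⁻⁴) = 1.0008640.
ρ = 999 × 1.0008640 = 999.86 kg m⁻³.

999.86 kg m⁻³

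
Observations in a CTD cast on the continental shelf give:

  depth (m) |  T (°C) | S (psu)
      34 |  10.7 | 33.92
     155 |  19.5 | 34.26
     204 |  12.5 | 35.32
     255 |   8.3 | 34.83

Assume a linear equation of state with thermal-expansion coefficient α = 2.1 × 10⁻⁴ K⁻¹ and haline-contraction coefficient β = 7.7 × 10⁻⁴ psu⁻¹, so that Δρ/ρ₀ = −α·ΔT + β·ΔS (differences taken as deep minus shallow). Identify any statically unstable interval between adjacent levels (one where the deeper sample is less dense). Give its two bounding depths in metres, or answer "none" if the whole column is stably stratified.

34–155 m

Evaluate Δρ/ρ₀ = −αΔT + βΔS across each adjacent pair:
  34–155 m: −αΔT+βΔS = −(2.1 × 10⁻⁴)(+8.8)+(7.7 × 10⁻⁴)(+0.34) = -1.6 × 10⁻³ → UNSTABLE
  155–204 m: −αΔT+βΔS = −(2.1 × 10⁻⁴)(-7.0)+(7.7 × 10⁻⁴)(+1.06) = 2.3 × 10⁻³ → stable
  204–255 m: −αΔT+βΔS = −(2.1 × 10⁻⁴)(-4.2)+(7.7 × 10⁻⁴)(-0.49) = 5.0 × 10⁻⁴ → stable
The 34–155 m interval has Δρ < 0: lighter water underlies denser water.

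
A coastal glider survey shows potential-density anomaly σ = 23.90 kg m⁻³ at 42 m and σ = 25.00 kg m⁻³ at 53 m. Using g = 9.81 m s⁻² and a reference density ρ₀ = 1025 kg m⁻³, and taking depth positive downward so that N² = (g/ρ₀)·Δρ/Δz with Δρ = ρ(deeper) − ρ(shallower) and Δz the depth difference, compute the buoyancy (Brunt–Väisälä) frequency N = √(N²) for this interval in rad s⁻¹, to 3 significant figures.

0.0309 rad s⁻¹

Δρ = 1025.00 − 1023.90 = 1.10 kg m⁻³ over Δz = 53 − 42 = 11 m.
N² = (9.81/1025) × (1.10/11) = 9.5707 × 10⁻⁴ s⁻².
N = √(9.5707 × 10⁻⁴) = 0.030937 rad s⁻¹ ≈ 0.0309 rad s⁻¹.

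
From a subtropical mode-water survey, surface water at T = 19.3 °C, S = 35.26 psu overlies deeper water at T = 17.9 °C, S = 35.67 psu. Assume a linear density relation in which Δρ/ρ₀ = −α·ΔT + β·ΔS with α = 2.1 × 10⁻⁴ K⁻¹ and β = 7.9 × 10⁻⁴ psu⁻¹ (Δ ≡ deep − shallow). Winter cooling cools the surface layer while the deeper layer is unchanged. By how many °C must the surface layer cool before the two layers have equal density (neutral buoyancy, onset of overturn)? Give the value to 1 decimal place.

2.9 °C

Neutral buoyancy requires Δρ = 0, i.e. −α(T_deep − T_surf′) + β(S_deep − S_surf) = 0.
T_surf′ = T_deep − (β/α)·ΔS = 17.9 − (7.9 × 10⁻⁴/2.1 × 10⁻⁴)·(+0.41) = 16.358 °C.
Cooling required: 19.3 − (16.358) = 2.942 °C.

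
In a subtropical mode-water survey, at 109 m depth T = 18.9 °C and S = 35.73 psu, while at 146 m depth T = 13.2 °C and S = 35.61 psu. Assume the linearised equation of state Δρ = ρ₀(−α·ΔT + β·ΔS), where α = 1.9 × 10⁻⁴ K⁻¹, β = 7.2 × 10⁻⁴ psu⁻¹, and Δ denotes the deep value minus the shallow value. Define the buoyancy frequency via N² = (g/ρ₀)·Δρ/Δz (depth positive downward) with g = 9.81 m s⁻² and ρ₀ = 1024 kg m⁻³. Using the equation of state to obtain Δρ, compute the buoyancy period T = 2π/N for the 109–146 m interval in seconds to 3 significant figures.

ΔT = -5.7 K, ΔS = -0.12 psu (deep − shallow).
Δρ/ρ₀ = −αΔT + βΔS = 1.083 × 10⁻³ − 8.64 × 10⁻⁵ = 9.966 × 10⁻⁴, so Δρ ≈ 1.021 kg m⁻³.
N² = (g/ρ₀)·Δρ/Δz = g·(Δρ/ρ₀)/Δz = 9.81 × 9.966 × 10⁻⁴ / 37 = 2.6423 × 10⁻⁴ s⁻².
N = √(2.6423 × 10⁻⁴) = 0.016255 rad s⁻¹ → T = 2π/N = 386.54 s ≈ 387 s.

387 s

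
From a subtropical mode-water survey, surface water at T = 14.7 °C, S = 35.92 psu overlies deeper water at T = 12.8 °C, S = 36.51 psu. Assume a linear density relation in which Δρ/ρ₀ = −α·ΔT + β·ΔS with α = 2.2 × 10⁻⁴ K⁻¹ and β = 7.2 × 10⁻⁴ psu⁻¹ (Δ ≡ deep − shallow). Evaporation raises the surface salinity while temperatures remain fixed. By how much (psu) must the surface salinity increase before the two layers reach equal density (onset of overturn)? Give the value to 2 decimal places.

1.17 psu

Neutral buoyancy requires −α(T_deep − T_surf) + β(S_deep − S_surf′) = 0.
S_surf′ = S_deep − (α/β)·ΔT = 36.51 − (2.2 × 10⁻⁴/7.2 × 10⁻⁴)·(-1.9) = 37.0906 psu.
Increase required: 37.0906 − 35.92 = 1.1706 psu.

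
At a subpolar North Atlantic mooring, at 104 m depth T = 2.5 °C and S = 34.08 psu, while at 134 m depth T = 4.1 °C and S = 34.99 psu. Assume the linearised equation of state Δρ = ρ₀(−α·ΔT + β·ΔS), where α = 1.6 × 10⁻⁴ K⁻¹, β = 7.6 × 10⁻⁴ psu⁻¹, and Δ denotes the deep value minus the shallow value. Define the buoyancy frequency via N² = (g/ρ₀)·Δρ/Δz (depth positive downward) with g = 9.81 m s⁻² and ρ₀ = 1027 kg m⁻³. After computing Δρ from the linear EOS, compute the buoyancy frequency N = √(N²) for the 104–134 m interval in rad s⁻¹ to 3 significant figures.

0.0119 rad s⁻¹

ΔT = +1.6 K, ΔS = +0.91 psu (deep − shallow).
Δρ/ρ₀ = −αΔT + βΔS = -2.56 × 10⁻⁴ + 6.916 × 10⁻⁴ = 4.356 × 10⁻⁴, so Δρ ≈ 0.4474 kg m⁻³.
N² = (g/ρ₀)·Δρ/Δz = g·(Δρ/ρ₀)/Δz = 9.81 × 4.356 × 10⁻⁴ / 30 = 1.4244 × 10⁻⁴ s⁻².
N = √(1.4244 × 10⁻⁴) = 0.011935 rad s⁻¹ ≈ 0.0119 rad s⁻¹.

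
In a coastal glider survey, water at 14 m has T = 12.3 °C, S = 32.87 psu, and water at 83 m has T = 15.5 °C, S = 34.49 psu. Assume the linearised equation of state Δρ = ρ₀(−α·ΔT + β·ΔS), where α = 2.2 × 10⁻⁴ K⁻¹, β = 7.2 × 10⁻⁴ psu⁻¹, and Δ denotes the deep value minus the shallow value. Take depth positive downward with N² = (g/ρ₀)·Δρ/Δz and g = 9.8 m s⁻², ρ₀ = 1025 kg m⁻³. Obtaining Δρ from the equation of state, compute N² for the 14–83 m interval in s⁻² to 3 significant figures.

6.57 × 10⁻⁵ s⁻²

ΔT = +3.2 K, ΔS = +1.62 psu (deep − shallow).
Δρ/ρ₀ = −αΔT + βΔS = -7.04 × 10⁻⁴ + 1.1664 × 10⁻³ = 4.624 × 10⁻⁴, so Δρ ≈ 0.4740 kg m⁻³.
N² = (g/ρ₀)·Δρ/Δz = g·(Δρ/ρ₀)/Δz = 9.8 × 4.624 × 10⁻⁴ / 69 = 6.5674 × 10⁻⁵ s⁻² ≈ 6.57 × 10⁻⁵ s⁻².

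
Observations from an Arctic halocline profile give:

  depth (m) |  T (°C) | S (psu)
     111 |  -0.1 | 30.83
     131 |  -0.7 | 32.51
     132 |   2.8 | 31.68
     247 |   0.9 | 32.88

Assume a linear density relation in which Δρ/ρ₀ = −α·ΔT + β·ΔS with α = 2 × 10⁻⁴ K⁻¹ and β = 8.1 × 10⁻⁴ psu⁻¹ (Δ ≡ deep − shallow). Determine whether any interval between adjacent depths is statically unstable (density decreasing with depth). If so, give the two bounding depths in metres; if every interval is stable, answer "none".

131–132 m

Evaluate Δρ/ρ₀ = −αΔT + βΔS across each adjacent pair:
  111–131 m: −αΔT+βΔS = −(2 × 10⁻⁴)(-0.6)+(8.1 × 10⁻⁴)(+1.68) = 1.5 × 10⁻³ → stable
  131–132 m: −αΔT+βΔS = −(2 × 10⁻⁴)(+3.5)+(8.1 × 10⁻⁴)(-0.83) = -1.4 × 10⁻³ → UNSTABLE
  132–247 m: −αΔT+βΔS = −(2 × 10⁻⁴)(-1.9)+(8.1 × 10⁻⁴)(+1.20) = 1.4 × 10⁻³ → stable
The 131–132 m interval has Δρ < 0: lighter water underlies denser water.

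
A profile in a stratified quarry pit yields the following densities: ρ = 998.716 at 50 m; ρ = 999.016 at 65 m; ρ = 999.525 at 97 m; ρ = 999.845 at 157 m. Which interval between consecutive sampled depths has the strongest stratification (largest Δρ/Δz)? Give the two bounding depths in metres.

Compute the density gradient over each adjacent pair:
  50–65 m: Δρ/Δz = 0.300/15 = 0.020 kg m⁻⁴
  65–97 m: Δρ/Δz = 0.509/32 = 0.016 kg m⁻⁴
  97–157 m: Δρ/Δz = 0.320/60 = 5.3 × 10⁻³ kg m⁻⁴
The largest gradient is in the 50–65 m interval — the pycnocline.

50–65 m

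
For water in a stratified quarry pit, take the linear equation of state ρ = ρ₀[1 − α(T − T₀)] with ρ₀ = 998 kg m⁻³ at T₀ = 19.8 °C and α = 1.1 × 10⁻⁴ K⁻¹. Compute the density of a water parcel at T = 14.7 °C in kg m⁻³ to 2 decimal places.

998.56 kg m⁻³

T − T₀ = -5.1 K.
Bracket = 1 − α·(-5.1) = 1 + (5.61 × 10⁻⁴) = 1.0005610.
ρ = 998 × 1.0005610 = 998.56 kg m⁻³.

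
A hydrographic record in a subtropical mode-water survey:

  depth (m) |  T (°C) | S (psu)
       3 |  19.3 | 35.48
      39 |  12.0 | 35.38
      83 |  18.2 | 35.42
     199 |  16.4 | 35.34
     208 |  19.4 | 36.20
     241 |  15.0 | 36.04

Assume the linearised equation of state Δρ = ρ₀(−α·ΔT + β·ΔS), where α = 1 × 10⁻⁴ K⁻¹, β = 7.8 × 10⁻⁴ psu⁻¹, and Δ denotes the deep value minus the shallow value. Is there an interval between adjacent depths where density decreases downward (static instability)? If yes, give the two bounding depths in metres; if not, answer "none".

39–83 m

Evaluate Δρ/ρ₀ = −αΔT + βΔS across each adjacent pair:
  3–39 m: −αΔT+βΔS = −(1 × 10⁻⁴)(-7.3)+(7.8 × 10⁻⁴)(-0.10) = 6.5 × 10⁻⁴ → stable
  39–83 m: −αΔT+βΔS = −(1 × 10⁻⁴)(+6.2)+(7.8 × 10⁻⁴)(+0.04) = -5.9 × 10⁻⁴ → UNSTABLE
  83–199 m: −αΔT+βΔS = −(1 × 10⁻⁴)(-1.8)+(7.8 × 10⁻⁴)(-0.08) = 1.2 × 10⁻⁴ → stable
  199–208 m: −αΔT+βΔS = −(1 × 10⁻⁴)(+3.0)+(7.8 × 10⁻⁴)(+0.86) = 3.7 × 10⁻⁴ → stable
  208–241 m: −αΔT+βΔS = −(1 × 10⁻⁴)(-4.4)+(7.8 × 10⁻⁴)(-0.16) = 3.2 × 10⁻⁴ → stable
The 39–83 m interval has Δρ < 0: lighter water underlies denser water.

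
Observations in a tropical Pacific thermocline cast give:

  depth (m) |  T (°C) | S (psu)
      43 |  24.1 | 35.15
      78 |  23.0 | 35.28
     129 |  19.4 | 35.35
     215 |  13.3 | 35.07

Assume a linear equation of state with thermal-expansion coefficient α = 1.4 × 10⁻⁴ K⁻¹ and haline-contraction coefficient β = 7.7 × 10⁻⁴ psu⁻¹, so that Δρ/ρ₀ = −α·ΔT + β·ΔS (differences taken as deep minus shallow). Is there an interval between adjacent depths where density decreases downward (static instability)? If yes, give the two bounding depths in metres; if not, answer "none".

none

Evaluate Δρ/ρ₀ = −αΔT + βΔS across each adjacent pair:
  43–78 m: −αΔT+βΔS = −(1.4 × 10⁻⁴)(-1.1)+(7.7 × 10⁻⁴)(+0.13) = 2.5 × 10⁻⁴ → stable
  78–129 m: −αΔT+βΔS = −(1.4 × 10⁻⁴)(-3.6)+(7.7 × 10⁻⁴)(+0.07) = 5.6 × 10⁻⁴ → stable
  129–215 m: −αΔT+βΔS = −(1.4 × 10⁻⁴)(-6.1)+(7.7 × 10⁻⁴)(-0.28) = 6.4 × 10⁻⁴ → stable
Every interval has Δρ > 0: the column is stably stratified throughout.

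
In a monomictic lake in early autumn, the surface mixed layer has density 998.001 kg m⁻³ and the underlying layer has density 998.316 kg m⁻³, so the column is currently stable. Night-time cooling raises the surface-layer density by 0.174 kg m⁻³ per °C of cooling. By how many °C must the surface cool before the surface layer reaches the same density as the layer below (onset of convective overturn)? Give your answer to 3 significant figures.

Density deficit of the surface layer: 998.316 − 998.001 = 0.315 kg m⁻³.
Required change = 0.315 / 0.174 = 1.81 °C.

1.81 °C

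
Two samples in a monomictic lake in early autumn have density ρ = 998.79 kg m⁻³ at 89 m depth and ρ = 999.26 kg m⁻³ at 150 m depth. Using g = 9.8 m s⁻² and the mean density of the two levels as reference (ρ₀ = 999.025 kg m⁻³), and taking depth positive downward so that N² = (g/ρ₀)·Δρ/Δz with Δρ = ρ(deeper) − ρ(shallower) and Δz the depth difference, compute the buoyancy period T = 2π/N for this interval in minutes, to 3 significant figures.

12.0 min

Δρ = 999.26 − 998.79 = 0.47 kg m⁻³ over Δz = 150 − 89 = 61 m.
N² = (9.8/999.025) × (0.47/61) = 7.5582 × 10⁻⁵ s⁻².
N = √(7.5582 × 10⁻⁵) = 8.6938 × 10⁻³ rad s⁻¹, so T = 2π/N = 722.72 s = 12.045 min ≈ 12.0 min.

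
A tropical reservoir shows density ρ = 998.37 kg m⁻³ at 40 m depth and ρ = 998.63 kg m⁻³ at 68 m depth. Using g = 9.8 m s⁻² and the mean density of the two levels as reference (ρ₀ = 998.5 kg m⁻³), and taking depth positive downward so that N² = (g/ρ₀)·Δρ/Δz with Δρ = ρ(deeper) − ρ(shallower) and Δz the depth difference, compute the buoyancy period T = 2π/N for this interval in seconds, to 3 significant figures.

658 s

Δρ = 998.63 − 998.37 = 0.26 kg m⁻³ over Δz = 68 − 40 = 28 m.
N² = (9.8/998.5) × (0.26/28) = 9.1137 × 10⁻⁵ s⁻².
N = √(9.1137 × 10⁻⁵) = 9.5466 × 10⁻³ rad s⁻¹, so T = 2π/N = 658.16 s ≈ 658 s.
N² > 0, so the interval is statically stable.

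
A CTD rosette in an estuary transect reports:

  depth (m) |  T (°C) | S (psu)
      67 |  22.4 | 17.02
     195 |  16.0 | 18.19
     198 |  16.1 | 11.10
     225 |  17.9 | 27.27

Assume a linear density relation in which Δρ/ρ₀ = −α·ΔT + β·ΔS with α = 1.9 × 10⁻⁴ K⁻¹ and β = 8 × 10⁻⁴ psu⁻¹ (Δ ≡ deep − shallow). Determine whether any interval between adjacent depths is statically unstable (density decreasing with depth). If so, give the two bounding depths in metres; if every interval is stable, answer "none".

195–198 m

Evaluate Δρ/ρ₀ = −αΔT + βΔS across each adjacent pair:
  67–195 m: −αΔT+βΔS = −(1.9 × 10⁻⁴)(-6.4)+(8 × 10⁻⁴)(+1.17) = 2.2 × 10⁻³ → stable
  195–198 m: −αΔT+βΔS = −(1.9 × 10⁻⁴)(+0.1)+(8 × 10⁻⁴)(-7.09) = -5.7 × 10⁻³ → UNSTABLE
  198–225 m: −αΔT+βΔS = −(1.9 × 10⁻⁴)(+1.8)+(8 × 10⁻⁴)(+16.17) = 0.013 → stable
The 195–198 m interval has Δρ < 0: lighter water underlies denser water.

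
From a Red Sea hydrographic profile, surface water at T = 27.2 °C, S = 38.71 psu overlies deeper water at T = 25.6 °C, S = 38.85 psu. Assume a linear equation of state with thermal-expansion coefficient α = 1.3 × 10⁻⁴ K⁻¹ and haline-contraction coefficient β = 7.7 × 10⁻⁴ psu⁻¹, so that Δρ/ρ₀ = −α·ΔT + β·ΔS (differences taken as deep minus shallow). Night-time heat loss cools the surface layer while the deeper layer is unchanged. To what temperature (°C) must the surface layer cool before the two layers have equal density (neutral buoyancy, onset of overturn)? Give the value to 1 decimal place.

Neutral buoyancy requires Δρ = 0, i.e. −α(T_deep − T_surf′) + β(S_deep − S_surf) = 0.
T_surf′ = T_deep − (β/α)·ΔS = 25.6 − (7.7 × 10⁻⁴/1.3 × 10⁻⁴)·(+0.14) = 24.771 °C.
Cooling required: 27.2 − (24.771) = 2.429 °C.

24.8 °C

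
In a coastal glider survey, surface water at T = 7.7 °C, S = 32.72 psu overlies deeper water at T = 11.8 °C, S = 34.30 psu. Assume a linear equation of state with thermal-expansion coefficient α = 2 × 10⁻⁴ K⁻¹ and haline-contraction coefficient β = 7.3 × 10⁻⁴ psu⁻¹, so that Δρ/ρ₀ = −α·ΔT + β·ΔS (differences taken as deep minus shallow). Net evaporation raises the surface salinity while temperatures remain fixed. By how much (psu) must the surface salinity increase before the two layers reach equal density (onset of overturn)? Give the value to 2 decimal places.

0.46 psu

Neutral buoyancy requires −α(T_deep − T_surf) + β(S_deep − S_surf′) = 0.
S_surf′ = S_deep − (α/β)·ΔT = 34.30 − (2 × 10⁻⁴/7.3 × 10⁻⁴)·(+4.1) = 33.1767 psu.
Increase required: 33.1767 − 32.72 = 0.4567 psu.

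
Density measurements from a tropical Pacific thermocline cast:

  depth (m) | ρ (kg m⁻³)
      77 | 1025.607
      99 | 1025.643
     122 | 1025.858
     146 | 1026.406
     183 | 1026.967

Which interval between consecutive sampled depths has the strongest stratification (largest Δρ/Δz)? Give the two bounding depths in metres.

Compute the density gradient over each adjacent pair:
  77–99 m: Δρ/Δz = 0.036/22 = 1.6 × 10⁻³ kg m⁻⁴
  99–122 m: Δρ/Δz = 0.215/23 = 9.3 × 10⁻³ kg m⁻⁴
  122–146 m: Δρ/Δz = 0.548/24 = 0.023 kg m⁻⁴
  146–183 m: Δρ/Δz = 0.561/37 = 0.015 kg m⁻⁴
The largest gradient is in the 122–146 m interval — the pycnocline.

122–146 m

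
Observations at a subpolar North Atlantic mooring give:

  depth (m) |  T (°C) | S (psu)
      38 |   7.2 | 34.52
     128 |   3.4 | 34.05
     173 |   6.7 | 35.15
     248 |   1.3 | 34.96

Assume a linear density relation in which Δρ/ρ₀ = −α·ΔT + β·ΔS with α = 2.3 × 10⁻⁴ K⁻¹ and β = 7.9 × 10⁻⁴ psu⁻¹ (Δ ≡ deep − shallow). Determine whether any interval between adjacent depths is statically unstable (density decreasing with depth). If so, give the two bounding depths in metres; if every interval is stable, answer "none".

Evaluate Δρ/ρ₀ = −αΔT + βΔS across each adjacent pair:
  38–128 m: −αΔT+βΔS = −(2.3 × 10⁻⁴)(-3.8)+(7.9 × 10⁻⁴)(-0.47) = 5.0 × 10⁻⁴ → stable
  128–173 m: −αΔT+βΔS = −(2.3 × 10⁻⁴)(+3.3)+(7.9 × 10⁻⁴)(+1.10) = 1.1 × 10⁻⁴ → stable
  173–248 m: −αΔT+βΔS = −(2.3 × 10⁻⁴)(-5.4)+(7.9 × 10⁻⁴)(-0.19) = 1.1 × 10⁻³ → stable
Every interval has Δρ > 0: the column is stably stratified throughout.

none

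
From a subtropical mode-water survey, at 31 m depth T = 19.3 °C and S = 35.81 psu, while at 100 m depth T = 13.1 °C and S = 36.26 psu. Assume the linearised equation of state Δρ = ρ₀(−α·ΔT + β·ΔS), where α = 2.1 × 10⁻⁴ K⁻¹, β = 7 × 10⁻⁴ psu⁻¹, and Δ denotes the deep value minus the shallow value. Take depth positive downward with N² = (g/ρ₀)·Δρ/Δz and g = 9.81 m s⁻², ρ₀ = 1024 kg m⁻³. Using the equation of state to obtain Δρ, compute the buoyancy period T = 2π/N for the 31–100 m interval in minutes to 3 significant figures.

ΔT = -6.2 K, ΔS = +0.45 psu (deep − shallow).
Δρ/ρ₀ = −αΔT + βΔS = 1.302 × 10⁻³ + 3.15 × 10⁻⁴ = 1.617 × 10⁻³, so Δρ ≈ 1.656 kg m⁻³.
N² = (g/ρ₀)·Δρ/Δz = g·(Δρ/ρ₀)/Δz = 9.81 × 1.617 × 10⁻³ / 69 = 2.2990 × 10⁻⁴ s⁻².
N = √(2.2990 × 10⁻⁴) = 0.015162 rad s⁻¹ → T = 2π/N = 414.40 s = 6.9067 min ≈ 6.91 min.

6.91 min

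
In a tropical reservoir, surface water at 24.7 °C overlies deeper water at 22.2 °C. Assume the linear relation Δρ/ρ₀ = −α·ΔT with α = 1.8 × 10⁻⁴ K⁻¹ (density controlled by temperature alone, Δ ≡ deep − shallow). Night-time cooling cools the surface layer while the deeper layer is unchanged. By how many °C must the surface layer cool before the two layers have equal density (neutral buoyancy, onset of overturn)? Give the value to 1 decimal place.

2.5 °C

With temperature the only control, equal density requires T_surf′ = T_deep.
T_surf′ = 22.2 °C.
Cooling required: 24.7 − 22.2 = 2.5 °C.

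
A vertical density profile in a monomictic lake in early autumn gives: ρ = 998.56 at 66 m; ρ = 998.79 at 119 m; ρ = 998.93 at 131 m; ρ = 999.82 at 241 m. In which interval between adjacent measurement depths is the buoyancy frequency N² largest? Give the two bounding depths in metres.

119–131 m

Compute the density gradient over each adjacent pair:
  66–119 m: Δρ/Δz = 0.23/53 = 4.3 × 10⁻³ kg m⁻⁴
  119–131 m: Δρ/Δz = 0.14/12 = 0.012 kg m⁻⁴
  131–241 m: Δρ/Δz = 0.89/110 = 8.1 × 10⁻³ kg m⁻⁴
The largest gradient is in the 119–131 m interval — the pycnocline.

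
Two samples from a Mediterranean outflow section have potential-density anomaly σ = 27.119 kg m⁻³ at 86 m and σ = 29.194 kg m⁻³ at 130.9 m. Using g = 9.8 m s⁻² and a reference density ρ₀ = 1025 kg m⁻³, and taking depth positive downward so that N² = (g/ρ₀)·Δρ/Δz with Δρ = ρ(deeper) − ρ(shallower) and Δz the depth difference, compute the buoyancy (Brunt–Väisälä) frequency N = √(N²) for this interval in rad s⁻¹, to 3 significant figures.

Δρ = 1029.194 − 1027.119 = 2.075 kg m⁻³ over Δz = 130.9 − 86 = 44.9 m.
N² = (9.8/1025) × (2.075/44.9) = 4.4185 × 10⁻⁴ s⁻².
N = √(4.4185 × 10⁻⁴) = 0.021020 rad s⁻¹ ≈ 0.0210 rad s⁻¹.

0.0210 rad s⁻¹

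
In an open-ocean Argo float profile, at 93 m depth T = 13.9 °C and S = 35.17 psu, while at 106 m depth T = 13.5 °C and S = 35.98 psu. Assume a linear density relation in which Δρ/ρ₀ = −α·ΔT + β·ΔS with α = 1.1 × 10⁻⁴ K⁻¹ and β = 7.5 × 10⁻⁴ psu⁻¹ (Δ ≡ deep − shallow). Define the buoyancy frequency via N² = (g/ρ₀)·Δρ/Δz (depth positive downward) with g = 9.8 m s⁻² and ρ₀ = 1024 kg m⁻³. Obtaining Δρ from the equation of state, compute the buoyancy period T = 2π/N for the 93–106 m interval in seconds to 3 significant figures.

ΔT = -0.4 K, ΔS = +0.81 psu (deep − shallow).
Δρ/ρ₀ = −αΔT + βΔS = 4.40 × 10⁻⁵ + 6.075 × 10⁻⁴ = 6.515 × 10⁻⁴, so Δρ ≈ 0.6671 kg m⁻³.
N² = (g/ρ₀)·Δρ/Δz = g·(Δρ/ρ₀)/Δz = 9.8 × 6.515 × 10⁻⁴ / 13 = 4.9113 × 10⁻⁴ s⁻².
N = √(4.9113 × 10⁻⁴) = 0.022161 rad s⁻¹ → T = 2π/N = 283.52 s ≈ 284 s.

284 s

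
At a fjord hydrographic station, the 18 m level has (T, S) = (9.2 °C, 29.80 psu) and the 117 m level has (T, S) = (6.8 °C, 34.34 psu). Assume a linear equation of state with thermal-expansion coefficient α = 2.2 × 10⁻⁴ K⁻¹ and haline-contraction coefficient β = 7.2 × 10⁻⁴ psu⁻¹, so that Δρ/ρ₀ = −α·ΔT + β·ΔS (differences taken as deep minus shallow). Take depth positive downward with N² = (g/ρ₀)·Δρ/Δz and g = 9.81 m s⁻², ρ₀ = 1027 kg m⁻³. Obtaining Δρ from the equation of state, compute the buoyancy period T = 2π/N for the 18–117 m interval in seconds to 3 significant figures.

324 s

ΔT = -2.4 K, ΔS = +4.54 psu (deep − shallow).
Δρ/ρ₀ = −αΔT + βΔS = 5.28 × 10⁻⁴ + 3.2688 × 10⁻³ = 3.7968 × 10⁻³, so Δρ ≈ 3.899 kg m⁻³.
N² = (g/ρ₀)·Δρ/Δz = g·(Δρ/ρ₀)/Δz = 9.81 × 3.7968 × 10⁻³ / 99 = 3.7623 × 10⁻⁴ s⁻².
N = √(3.7623 × 10⁻⁴) = 0.019397 rad s⁻¹ → T = 2π/N = 323.93 s ≈ 324 s.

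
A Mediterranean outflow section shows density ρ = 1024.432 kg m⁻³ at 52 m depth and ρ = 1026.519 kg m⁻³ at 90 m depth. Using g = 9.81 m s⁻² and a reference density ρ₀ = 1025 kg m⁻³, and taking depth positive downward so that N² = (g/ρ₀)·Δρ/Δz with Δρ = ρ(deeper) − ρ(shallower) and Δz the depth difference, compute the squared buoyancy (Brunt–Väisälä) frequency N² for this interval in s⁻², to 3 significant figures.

Δρ = 1026.519 − 1024.432 = 2.087 kg m⁻³ over Δz = 90 − 52 = 38 m.
N² = (9.81/1025) × (2.087/38) = 5.2563 × 10⁻⁴ s⁻² ≈ 5.26 × 10⁻⁴ s⁻².

5.26 × 10⁻⁴ s⁻²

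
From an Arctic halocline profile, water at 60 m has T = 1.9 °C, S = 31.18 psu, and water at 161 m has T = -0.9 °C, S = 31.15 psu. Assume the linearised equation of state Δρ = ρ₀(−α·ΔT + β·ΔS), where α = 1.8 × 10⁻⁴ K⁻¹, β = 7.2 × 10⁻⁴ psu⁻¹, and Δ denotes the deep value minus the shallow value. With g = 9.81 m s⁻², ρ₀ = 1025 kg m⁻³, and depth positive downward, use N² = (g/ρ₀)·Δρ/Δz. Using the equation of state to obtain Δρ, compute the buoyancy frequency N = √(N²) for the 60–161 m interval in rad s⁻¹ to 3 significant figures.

ΔT = -2.8 K, ΔS = -0.03 psu (deep − shallow).
Δρ/ρ₀ = −αΔT + βΔS = 5.04 × 10⁻⁴ − 2.16 × 10⁻⁵ = 4.824 × 10⁻⁴, so Δρ ≈ 0.4945 kg m⁻³.
N² = (g/ρ₀)·Δρ/Δz = g·(Δρ/ρ₀)/Δz = 9.81 × 4.824 × 10⁻⁴ / 101 = 4.6855 × 10⁻⁵ s⁻².
N = √(4.6855 × 10⁻⁵) = 6.8451 × 10⁻³ rad s⁻¹ ≈ 6.85 × 10⁻³ rad s⁻¹.

6.85 × 10⁻³ rad s⁻¹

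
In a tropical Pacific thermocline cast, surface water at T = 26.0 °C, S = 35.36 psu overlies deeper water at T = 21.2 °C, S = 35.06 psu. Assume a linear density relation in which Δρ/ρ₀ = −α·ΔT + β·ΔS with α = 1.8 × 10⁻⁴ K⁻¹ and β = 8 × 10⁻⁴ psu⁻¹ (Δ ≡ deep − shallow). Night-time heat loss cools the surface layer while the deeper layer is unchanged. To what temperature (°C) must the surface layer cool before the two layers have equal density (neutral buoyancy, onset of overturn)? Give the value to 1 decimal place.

Neutral buoyancy requires Δρ = 0, i.e. −α(T_deep − T_surf′) + β(S_deep − S_surf) = 0.
T_surf′ = T_deep − (β/α)·ΔS = 21.2 − (8 × 10⁻⁴/1.8 × 10⁻⁴)·(-0.30) = 22.533 °C.
Cooling required: 26.0 − (22.533) = 3.467 °C.

22.5 °C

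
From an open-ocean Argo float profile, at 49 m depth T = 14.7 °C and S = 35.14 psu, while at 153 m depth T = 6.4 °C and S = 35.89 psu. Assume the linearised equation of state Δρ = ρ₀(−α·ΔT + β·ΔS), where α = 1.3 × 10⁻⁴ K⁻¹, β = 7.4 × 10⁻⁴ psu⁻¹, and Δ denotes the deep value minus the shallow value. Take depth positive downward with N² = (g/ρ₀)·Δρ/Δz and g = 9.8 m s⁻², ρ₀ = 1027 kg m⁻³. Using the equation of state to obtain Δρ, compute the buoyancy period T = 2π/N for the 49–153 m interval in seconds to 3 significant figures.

506 s

ΔT = -8.3 K, ΔS = +0.75 psu (deep − shallow).
Δρ/ρ₀ = −αΔT + βΔS = 1.079 × 10⁻³ + 5.55 × 10⁻⁴ = 1.634 × 10⁻³, so Δρ ≈ 1.678 kg m⁻³.
N² = (g/ρ₀)·Δρ/Δz = g·(Δρ/ρ₀)/Δz = 9.8 × 1.634 × 10⁻³ / 104 = 1.5397 × 10⁻⁴ s⁻².
N = √(1.5397 × 10⁻⁴) = 0.012408 rad s⁻¹ → T = 2π/N = 506.38 s ≈ 506 s.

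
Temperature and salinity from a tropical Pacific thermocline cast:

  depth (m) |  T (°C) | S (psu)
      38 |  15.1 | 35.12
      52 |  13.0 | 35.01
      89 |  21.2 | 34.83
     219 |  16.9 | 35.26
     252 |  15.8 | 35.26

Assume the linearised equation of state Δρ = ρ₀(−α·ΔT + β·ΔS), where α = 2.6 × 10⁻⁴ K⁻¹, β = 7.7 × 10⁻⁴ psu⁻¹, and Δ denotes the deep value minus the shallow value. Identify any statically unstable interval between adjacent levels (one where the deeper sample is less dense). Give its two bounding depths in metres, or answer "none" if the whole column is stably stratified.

52–89 m

Evaluate Δρ/ρ₀ = −αΔT + βΔS across each adjacent pair:
  38–52 m: −αΔT+βΔS = −(2.6 × 10⁻⁴)(-2.1)+(7.7 × 10⁻⁴)(-0.11) = 4.6 × 10⁻⁴ → stable
  52–89 m: −αΔT+βΔS = −(2.6 × 10⁻⁴)(+8.2)+(7.7 × 10⁻⁴)(-0.18) = -2.3 × 10⁻³ → UNSTABLE
  89–219 m: −αΔT+βΔS = −(2.6 × 10⁻⁴)(-4.3)+(7.7 × 10⁻⁴)(+0.43) = 1.4 × 10⁻³ → stable
  219–252 m: −αΔT+βΔS = −(2.6 × 10⁻⁴)(-1.1)+(7.7 × 10⁻⁴)(+0.00) = 2.9 × 10⁻⁴ → stable
The 52–89 m interval has Δρ < 0: lighter water underlies denser water.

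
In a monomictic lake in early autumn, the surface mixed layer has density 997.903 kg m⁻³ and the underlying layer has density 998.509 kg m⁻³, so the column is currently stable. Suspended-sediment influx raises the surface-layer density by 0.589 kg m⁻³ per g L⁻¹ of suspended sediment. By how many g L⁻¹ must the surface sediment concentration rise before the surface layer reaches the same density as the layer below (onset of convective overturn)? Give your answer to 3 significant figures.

1.03 g L⁻¹

Density deficit of the surface layer: 998.509 − 997.903 = 0.606 kg m⁻³.
Required change = 0.606 / 0.589 = 1.03 g L⁻¹.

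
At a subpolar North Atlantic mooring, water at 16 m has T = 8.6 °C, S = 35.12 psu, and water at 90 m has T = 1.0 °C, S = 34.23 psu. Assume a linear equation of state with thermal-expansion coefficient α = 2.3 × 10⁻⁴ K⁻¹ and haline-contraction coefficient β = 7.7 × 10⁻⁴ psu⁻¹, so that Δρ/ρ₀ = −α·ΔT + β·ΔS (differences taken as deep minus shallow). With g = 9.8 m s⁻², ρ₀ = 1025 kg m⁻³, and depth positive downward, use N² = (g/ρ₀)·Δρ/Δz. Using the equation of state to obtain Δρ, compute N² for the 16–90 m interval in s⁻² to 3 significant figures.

1.41 × 10⁻⁴ s⁻²

ΔT = -7.6 K, ΔS = -0.89 psu (deep − shallow).
Δρ/ρ₀ = −αΔT + βΔS = 1.748 × 10⁻³ − 6.853 × 10⁻⁴ = 1.0627 × 10⁻³, so Δρ ≈ 1.089 kg m⁻³.
N² = (g/ρ₀)·Δρ/Δz = g·(Δρ/ρ₀)/Δz = 9.8 × 1.0627 × 10⁻³ / 74 = 1.4074 × 10⁻⁴ s⁻² ≈ 1.41 × 10⁻⁴ s⁻².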